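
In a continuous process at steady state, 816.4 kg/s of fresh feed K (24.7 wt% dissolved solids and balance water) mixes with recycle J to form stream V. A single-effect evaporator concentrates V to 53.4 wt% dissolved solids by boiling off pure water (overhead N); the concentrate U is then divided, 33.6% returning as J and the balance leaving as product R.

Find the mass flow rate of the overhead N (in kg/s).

Overall dissolved solids balance (none leaves overhead): dissolved solids in fresh feed = dissolved solids in product, i.e. 816.4×0.247 = (1−0.336)·U·0.534.
U = 201.65/(0.534×0.664) = 568.71 kg/s.
Recycle J = 0.336×568.71 = 191.09 kg/s.
Combined feed V = 816.4 + 191.09 = 1007.5 kg/s.
Overhead N = V − U = 1007.5 − 568.71 = 438.78 kg/s.

438.8 kg/s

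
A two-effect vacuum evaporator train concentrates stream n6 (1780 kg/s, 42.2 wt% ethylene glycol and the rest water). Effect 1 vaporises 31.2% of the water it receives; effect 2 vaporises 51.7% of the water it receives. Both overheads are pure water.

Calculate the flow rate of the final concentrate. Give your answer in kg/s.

water in feed = 1780×0.578 = 1028.8 kg/s.
After stage 1: water left = (1−0.312)×1028.8 = 707.84; stream total = 1459 kg/s.
After stage 2: water left = (1−0.517)×707.84 = 341.89; final concentrate = 1093 kg/s.

1093 kg/s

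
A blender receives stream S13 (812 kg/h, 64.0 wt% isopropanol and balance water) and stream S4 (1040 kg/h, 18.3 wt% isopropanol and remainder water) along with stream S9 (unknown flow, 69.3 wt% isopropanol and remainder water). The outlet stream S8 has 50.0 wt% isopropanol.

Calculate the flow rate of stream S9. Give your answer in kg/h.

1119 kg/h

Let S9 be the unknown flow. Total out = 1852 + S9.
isopropanol balance: 710 + 0.693·S9 = 0.500·(1852 + S9)
(0.693 − 0.500)·S9 = 0.500×1852 − 710 = 216
S9 = 216 / 0.193 = 1119.2 kg/h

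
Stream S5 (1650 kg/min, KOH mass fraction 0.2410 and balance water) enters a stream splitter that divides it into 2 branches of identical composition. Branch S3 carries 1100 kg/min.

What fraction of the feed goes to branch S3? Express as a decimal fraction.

Fraction to S3 = 1100/1650 = 0.6667.

0.667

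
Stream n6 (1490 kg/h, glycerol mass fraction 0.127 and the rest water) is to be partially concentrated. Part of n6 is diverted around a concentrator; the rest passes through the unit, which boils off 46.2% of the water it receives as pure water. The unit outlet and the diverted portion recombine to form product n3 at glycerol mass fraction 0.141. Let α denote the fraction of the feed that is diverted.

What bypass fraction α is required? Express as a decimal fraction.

All 1490×0.127 = 189.23 kg/h of glycerol reaches n3, so n3 = 189.23/0.141 = 1342.1 kg/h and vapour = 147.94 kg/h.
The evaporator receives (1−α)·1490 of feed at 0.873 water and removes 0.462 of that water:
0.462×0.873×(1−α)×1490 = 147.94
(1−α) = 147.94/600.96 = 0.2462;  α = 0.7538.

0.754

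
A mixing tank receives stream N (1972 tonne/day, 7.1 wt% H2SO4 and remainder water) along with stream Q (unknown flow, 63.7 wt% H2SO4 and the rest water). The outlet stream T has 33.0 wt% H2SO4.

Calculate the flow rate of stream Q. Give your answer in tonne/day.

Let Q be the unknown flow. Total out = 1972 + Q.
H2SO4 balance: 140.01 + 0.637·Q = 0.330·(1972 + Q)
(0.637 − 0.330)·Q = 0.330×1972 − 140.01 = 510.75
Q = 510.75 / 0.307 = 1663.7 tonne/day

1664 tonne/day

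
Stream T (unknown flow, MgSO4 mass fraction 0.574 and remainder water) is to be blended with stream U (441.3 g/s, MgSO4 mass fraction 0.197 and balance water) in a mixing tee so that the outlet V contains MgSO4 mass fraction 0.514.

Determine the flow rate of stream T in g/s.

2332 g/s

Let T be the unknown flow. Total out = 441.3 + T.
MgSO4 balance: 86.936 + 0.574·T = 0.514·(441.3 + T)
(0.574 − 0.514)·T = 0.514×441.3 − 86.936 = 139.89
T = 139.89 / 0.060 = 2331.5 g/s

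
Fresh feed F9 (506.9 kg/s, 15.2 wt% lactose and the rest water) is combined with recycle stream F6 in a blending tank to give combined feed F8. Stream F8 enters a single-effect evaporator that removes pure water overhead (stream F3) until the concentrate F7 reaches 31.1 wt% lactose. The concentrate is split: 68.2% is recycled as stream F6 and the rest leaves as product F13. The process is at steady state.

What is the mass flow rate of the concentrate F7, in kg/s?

779.1 kg/s

Overall lactose balance (none leaves overhead): lactose in fresh feed = lactose in product, i.e. 506.9×0.152 = (1−0.682)·F7·0.311.
F7 = 77.049/(0.311×0.318) = 779.07 kg/s.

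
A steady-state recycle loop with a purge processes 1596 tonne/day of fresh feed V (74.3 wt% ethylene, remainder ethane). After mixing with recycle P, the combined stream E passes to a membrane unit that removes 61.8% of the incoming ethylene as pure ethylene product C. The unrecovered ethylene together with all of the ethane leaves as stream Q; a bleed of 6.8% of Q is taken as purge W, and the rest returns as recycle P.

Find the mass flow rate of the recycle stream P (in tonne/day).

6277 tonne/day

ethane enters only via V and leaves only via the purge: 1596×0.257 = 0.068×(ethane in Q), and the membrane unit passes all ethane, so ethane in E = ethane in Q = 6031.9 tonne/day.
ethylene in E: m_A = 1596×0.743 + (1−0.068)·(1−0.618)·m_A, so m_A = 1185.8/0.6440 = 1841.4 tonne/day.
Q = (1−0.618)×1841.4 + 6031.9 = 6735.4 tonne/day.
Recycle P = (1−0.068)×6735.4 = 6277.4 tonne/day.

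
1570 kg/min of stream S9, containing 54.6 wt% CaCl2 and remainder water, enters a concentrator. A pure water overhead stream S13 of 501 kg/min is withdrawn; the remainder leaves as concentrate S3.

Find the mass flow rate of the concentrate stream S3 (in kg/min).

Concentrate = 1570 − 501 = 1069 kg/min.

1069 kg/min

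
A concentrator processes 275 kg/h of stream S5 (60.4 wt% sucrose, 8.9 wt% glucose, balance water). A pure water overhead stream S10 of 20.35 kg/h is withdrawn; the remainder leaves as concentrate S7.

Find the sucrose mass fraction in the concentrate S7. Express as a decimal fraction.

0.652

sucrose is not removed: 275×0.604 = 166.1 kg/h of sucrose enters S7.
Concentrate = 275 − 20.35 = 254.65 kg/h.
Mass fraction = 166.1/254.65 = 0.652.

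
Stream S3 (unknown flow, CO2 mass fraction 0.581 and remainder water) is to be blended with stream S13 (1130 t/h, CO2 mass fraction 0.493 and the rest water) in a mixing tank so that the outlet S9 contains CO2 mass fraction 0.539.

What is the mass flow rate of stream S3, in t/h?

Let S3 be the unknown flow. Total out = 1130 + S3.
CO2 balance: 557.09 + 0.581·S3 = 0.539·(1130 + S3)
(0.581 − 0.539)·S3 = 0.539×1130 − 557.09 = 51.98
S3 = 51.98 / 0.042 = 1237.6 t/h

1238 t/h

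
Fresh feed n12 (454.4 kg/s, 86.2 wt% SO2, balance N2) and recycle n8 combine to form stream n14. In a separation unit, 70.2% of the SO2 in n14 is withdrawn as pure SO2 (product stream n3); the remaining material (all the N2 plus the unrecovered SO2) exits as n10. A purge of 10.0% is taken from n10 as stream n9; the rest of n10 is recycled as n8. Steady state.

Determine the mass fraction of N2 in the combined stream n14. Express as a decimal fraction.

0.540

N2 enters only via n12 and leaves only via the purge: 454.4×0.138 = 0.100×(N2 in n10), and the separation unit passes all N2, so N2 in n14 = N2 in n10 = 627.07 kg/s.
SO2 in n14: m_A = 454.4×0.862 + (1−0.100)·(1−0.702)·m_A, so m_A = 391.69/0.7318 = 535.25 kg/s.
n14 = 535.25 + 627.07 = 1162.3 kg/s.
N2 fraction in n14 = 627.07/1162.3 = 0.540.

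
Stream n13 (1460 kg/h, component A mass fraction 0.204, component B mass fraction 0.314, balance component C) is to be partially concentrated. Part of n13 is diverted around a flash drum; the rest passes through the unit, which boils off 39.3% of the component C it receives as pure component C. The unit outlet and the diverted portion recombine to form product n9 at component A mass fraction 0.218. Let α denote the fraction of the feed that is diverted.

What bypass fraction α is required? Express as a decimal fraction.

0.661

All 1460×0.204 = 297.84 kg/h of component A reaches n9, so n9 = 297.84/0.218 = 1366.2 kg/h and vapour = 93.761 kg/h.
The evaporator receives (1−α)·1460 of feed at 0.482 component C and removes 0.393 of that component C:
0.393×0.482×(1−α)×1460 = 93.761
(1−α) = 93.761/276.56 = 0.3390;  α = 0.6610.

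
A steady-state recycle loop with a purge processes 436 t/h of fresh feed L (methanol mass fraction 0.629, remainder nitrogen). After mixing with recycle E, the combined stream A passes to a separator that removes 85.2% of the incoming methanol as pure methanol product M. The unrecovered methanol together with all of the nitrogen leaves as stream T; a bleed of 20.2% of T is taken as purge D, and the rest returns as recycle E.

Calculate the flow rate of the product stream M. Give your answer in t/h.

264.9 t/h

methanol in A: m_A = 436×0.629 + (1−0.202)·(1−0.852)·m_A, so m_A = 274.24/0.8819 = 310.97 t/h.
Product M = 0.852×310.97 = 264.95 t/h.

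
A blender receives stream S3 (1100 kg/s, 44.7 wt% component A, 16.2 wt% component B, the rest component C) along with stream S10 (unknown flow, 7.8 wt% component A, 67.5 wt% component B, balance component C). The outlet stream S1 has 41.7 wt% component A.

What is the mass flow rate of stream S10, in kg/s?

97.35 kg/s

Let S10 be the unknown flow. Total out = 1100 + S10.
component A balance: 491.7 + 0.078·S10 = 0.417·(1100 + S10)
(0.078 − 0.417)·S10 = 0.417×1100 − 491.7 = -33
S10 = -33 / -0.339 = 97.345 kg/s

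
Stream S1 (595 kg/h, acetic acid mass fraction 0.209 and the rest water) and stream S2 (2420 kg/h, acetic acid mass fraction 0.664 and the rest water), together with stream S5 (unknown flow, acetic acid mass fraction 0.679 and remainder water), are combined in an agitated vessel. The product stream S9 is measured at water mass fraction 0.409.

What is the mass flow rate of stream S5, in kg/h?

Let S5 be the unknown flow. Total out = 3015 + S5.
water balance: 1283.8 + 0.321·S5 = 0.409·(3015 + S5)
(0.321 − 0.409)·S5 = 0.409×3015 − 1283.8 = -50.63
S5 = -50.63 / -0.088 = 575.34 kg/h

575.3 kg/h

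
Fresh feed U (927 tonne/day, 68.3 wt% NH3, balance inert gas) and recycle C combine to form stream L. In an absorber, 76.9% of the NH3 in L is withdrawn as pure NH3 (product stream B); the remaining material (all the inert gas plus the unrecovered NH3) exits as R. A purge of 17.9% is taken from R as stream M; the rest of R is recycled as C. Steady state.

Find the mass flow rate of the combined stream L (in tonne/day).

2423 tonne/day

inert gas enters only via U and leaves only via the purge: 927×0.317 = 0.179×(inert gas in R), and the absorber passes all inert gas, so inert gas in L = inert gas in R = 1641.7 tonne/day.
NH3 in L: m_A = 927×0.683 + (1−0.179)·(1−0.769)·m_A, so m_A = 633.14/0.8103 = 781.32 tonne/day.
L = 781.32 + 1641.7 = 2423 tonne/day.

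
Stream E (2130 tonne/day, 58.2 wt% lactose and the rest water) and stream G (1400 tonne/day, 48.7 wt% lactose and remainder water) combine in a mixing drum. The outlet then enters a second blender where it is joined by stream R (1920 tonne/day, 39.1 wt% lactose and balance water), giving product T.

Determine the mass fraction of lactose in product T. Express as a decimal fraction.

Overall, product flow = 5450 tonne/day.
lactose in = 2130×0.582 + 1400×0.487 + 1920×0.391 = 2672.2 tonne/day.
lactose fraction in T = 0.490.

0.490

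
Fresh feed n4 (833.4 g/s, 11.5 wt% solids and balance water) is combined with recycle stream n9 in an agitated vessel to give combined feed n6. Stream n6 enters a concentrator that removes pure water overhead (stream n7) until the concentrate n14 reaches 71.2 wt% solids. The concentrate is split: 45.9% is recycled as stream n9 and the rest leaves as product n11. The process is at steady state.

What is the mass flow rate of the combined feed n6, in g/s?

Overall solids balance (none leaves overhead): solids in fresh feed = solids in product, i.e. 833.4×0.115 = (1−0.459)·n14·0.712.
n14 = 95.841/(0.712×0.541) = 248.81 g/s.
Recycle n9 = 0.459×248.81 = 114.21 g/s.
Combined feed n6 = 833.4 + 114.21 = 947.61 g/s.

947.6 g/s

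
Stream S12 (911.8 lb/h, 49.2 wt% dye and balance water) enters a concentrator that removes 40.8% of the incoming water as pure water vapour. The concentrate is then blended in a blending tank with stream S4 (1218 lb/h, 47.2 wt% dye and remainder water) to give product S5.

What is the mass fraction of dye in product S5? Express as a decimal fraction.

0.527

Vapour removed = 0.408×0.508×911.8 = 188.98 lb/h; concentrate = 722.82 lb/h.
dye reaching the mixer = 448.61 (from concentrate) + 1218×0.472 = 1023.5 lb/h.
Product flow = 722.82 + 1218 = 1940.8 lb/h; dye fraction = 0.527.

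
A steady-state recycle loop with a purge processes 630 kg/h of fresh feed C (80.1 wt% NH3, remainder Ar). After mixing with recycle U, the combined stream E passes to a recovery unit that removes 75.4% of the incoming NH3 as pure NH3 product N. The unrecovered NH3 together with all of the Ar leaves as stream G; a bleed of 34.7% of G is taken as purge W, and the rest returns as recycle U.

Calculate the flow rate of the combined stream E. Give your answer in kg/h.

962.5 kg/h

Ar enters only via C and leaves only via the purge: 630×0.199 = 0.347×(Ar in G), and the recovery unit passes all Ar, so Ar in E = Ar in G = 361.3 kg/h.
NH3 in E: m_A = 630×0.801 + (1−0.347)·(1−0.754)·m_A, so m_A = 504.63/0.8394 = 601.21 kg/h.
E = 601.21 + 361.3 = 962.5 kg/h.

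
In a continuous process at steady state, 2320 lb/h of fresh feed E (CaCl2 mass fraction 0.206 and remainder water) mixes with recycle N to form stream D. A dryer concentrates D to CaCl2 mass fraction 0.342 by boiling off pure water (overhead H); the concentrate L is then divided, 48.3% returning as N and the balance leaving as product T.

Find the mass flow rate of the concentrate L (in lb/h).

2703 lb/h

Overall CaCl2 balance (none leaves overhead): CaCl2 in fresh feed = CaCl2 in product, i.e. 2320×0.206 = (1−0.483)·L·0.342.
L = 477.92/(0.342×0.517) = 2703 lb/h.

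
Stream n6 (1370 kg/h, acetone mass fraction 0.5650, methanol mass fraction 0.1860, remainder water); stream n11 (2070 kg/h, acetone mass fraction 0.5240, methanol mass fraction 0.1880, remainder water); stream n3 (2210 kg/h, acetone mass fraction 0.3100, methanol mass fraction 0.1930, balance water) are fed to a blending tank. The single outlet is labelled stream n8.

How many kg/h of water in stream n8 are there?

water out = water in = 1370×0.249 + 2070×0.288 + 2210×0.497 = 2035.7 kg/h.

2036 kg/h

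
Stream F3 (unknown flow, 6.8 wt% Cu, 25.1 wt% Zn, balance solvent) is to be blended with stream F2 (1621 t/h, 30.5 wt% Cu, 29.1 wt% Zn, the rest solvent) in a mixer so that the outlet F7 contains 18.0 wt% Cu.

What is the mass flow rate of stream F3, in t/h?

1809 t/h

Let F3 be the unknown flow. Total out = 1621 + F3.
Cu balance: 494.4 + 0.068·F3 = 0.180·(1621 + F3)
(0.068 − 0.180)·F3 = 0.180×1621 − 494.4 = -202.62
F3 = -202.62 / -0.112 = 1809.2 t/h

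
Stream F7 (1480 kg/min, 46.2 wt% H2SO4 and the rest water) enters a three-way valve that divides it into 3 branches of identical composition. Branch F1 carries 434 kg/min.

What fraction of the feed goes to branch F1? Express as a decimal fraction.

Fraction to F1 = 434/1480 = 0.2932.

0.293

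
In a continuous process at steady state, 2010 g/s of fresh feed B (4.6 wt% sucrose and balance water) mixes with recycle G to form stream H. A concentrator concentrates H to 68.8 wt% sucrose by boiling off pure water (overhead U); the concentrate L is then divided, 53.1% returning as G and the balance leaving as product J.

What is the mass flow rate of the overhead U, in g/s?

Overall sucrose balance (none leaves overhead): sucrose in fresh feed = sucrose in product, i.e. 2010×0.046 = (1−0.531)·L·0.688.
L = 92.46/(0.688×0.469) = 286.54 g/s.
Recycle G = 0.531×286.54 = 152.16 g/s.
Combined feed H = 2010 + 152.16 = 2162.2 g/s.
Overhead U = H − L = 2162.2 − 286.54 = 1875.6 g/s.

1876 g/s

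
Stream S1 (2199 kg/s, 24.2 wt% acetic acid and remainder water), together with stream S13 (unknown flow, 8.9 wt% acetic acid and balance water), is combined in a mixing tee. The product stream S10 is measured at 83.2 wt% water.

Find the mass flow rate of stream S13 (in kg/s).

Let S13 be the unknown flow. Total out = 2199 + S13.
water balance: 1666.8 + 0.911·S13 = 0.832·(2199 + S13)
(0.911 − 0.832)·S13 = 0.832×2199 − 1666.8 = 162.73
S13 = 162.73 / 0.079 = 2059.8 kg/s

2060 kg/s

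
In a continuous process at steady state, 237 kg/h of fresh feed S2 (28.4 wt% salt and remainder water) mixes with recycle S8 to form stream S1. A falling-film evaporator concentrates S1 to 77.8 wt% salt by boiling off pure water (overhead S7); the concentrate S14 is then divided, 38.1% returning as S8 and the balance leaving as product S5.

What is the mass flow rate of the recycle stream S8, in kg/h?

Overall salt balance (none leaves overhead): salt in fresh feed = salt in product, i.e. 237×0.284 = (1−0.381)·S14·0.778.
S14 = 67.308/(0.778×0.619) = 139.76 kg/h.
Recycle S8 = 0.381×139.76 = 53.25 kg/h.

53.25 kg/h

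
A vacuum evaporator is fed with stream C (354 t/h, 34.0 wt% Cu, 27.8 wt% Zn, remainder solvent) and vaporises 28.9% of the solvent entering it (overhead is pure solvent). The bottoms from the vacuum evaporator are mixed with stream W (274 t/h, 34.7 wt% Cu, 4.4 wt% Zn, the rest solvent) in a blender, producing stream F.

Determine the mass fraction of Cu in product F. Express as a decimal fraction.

0.366

Vapour removed = 0.289×0.382×354 = 39.081 t/h; concentrate = 314.92 t/h.
Cu reaching the mixer = 120.36 (from concentrate) + 274×0.347 = 215.44 t/h.
Product flow = 314.92 + 274 = 588.92 t/h; Cu fraction = 0.366.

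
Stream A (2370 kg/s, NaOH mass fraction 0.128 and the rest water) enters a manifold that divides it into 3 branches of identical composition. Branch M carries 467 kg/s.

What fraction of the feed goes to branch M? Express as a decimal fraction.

Fraction to M = 467/2370 = 0.1970.

0.197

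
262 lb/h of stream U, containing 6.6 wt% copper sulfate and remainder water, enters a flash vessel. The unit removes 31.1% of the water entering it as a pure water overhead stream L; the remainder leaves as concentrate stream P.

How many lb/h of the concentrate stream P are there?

water entering = 262×0.934 = 244.71 lb/h; overhead removed = 0.311×244.71 = 76.104 lb/h.
Concentrate = 262 − 76.104 = 185.9 lb/h.

185.9 lb/h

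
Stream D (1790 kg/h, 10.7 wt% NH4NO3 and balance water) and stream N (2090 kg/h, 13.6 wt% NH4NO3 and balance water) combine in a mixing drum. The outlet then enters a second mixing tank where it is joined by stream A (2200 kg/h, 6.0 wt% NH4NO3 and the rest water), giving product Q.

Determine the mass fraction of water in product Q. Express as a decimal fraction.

0.9000

Overall, product flow = 6080 kg/h.
water in = 1790×0.893 + 2090×0.864 + 2200×0.940 = 5472.2 kg/h.
water fraction in Q = 0.9000.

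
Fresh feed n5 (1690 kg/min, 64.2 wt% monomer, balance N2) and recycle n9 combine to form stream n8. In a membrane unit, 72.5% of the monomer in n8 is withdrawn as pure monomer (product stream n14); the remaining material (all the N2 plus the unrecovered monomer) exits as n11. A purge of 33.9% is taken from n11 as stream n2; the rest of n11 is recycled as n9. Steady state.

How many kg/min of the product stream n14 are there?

961.4 kg/min

monomer in n8: m_A = 1690×0.642 + (1−0.339)·(1−0.725)·m_A, so m_A = 1085/0.8182 = 1326 kg/min.
Product n14 = 0.725×1326 = 961.36 kg/min.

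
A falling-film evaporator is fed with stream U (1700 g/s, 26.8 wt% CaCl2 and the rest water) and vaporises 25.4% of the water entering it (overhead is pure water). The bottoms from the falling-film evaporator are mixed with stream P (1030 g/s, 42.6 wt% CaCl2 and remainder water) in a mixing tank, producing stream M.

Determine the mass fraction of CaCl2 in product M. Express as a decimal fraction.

Vapour removed = 0.254×0.732×1700 = 316.08 g/s; concentrate = 1383.9 g/s.
CaCl2 reaching the mixer = 455.6 (from concentrate) + 1030×0.426 = 894.38 g/s.
Product flow = 1383.9 + 1030 = 2413.9 g/s; CaCl2 fraction = 0.371.

0.371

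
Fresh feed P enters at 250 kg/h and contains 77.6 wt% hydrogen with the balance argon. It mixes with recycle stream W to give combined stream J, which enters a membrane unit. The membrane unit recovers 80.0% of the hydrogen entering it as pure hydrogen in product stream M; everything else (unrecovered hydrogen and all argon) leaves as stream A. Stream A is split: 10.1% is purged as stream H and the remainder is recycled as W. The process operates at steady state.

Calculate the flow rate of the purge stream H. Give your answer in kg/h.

argon enters only via P and leaves only via the purge: 250×0.224 = 0.101×(argon in A), and the membrane unit passes all argon, so argon in J = argon in A = 554.46 kg/h.
hydrogen in J: m_A = 250×0.776 + (1−0.101)·(1−0.800)·m_A, so m_A = 194/0.8202 = 236.53 kg/h.
A = (1−0.800)×236.53 + 554.46 = 601.76 kg/h.
Purge H = 0.101×601.76 = 60.778 kg/h.

60.78 kg/h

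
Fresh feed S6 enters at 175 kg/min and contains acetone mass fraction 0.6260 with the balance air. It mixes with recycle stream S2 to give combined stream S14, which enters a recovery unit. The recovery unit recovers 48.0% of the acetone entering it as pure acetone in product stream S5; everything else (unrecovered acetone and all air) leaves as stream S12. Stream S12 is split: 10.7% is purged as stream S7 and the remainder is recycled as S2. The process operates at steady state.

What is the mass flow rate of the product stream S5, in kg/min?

acetone in S14: m_A = 175×0.626 + (1−0.107)·(1−0.480)·m_A, so m_A = 109.55/0.5356 = 204.52 kg/min.
Product S5 = 0.480×204.52 = 98.17 kg/min.

98.17 kg/min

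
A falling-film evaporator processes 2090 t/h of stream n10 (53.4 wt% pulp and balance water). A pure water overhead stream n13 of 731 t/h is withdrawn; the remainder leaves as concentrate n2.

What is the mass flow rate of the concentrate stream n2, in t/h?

Concentrate = 2090 − 731 = 1359 t/h.

1359 t/h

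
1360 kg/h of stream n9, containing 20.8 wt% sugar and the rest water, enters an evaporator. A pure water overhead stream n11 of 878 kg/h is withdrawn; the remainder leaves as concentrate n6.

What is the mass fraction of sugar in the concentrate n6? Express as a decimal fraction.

0.587

sugar is not removed: 1360×0.208 = 282.88 kg/h of sugar enters n6.
Concentrate = 1360 − 878 = 482 kg/h.
Mass fraction = 282.88/482 = 0.587.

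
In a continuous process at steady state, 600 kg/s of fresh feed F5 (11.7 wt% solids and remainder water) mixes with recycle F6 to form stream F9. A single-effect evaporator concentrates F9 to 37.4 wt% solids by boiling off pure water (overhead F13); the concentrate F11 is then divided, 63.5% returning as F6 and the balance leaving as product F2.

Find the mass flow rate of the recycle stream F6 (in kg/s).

Overall solids balance (none leaves overhead): solids in fresh feed = solids in product, i.e. 600×0.117 = (1−0.635)·F11·0.374.
F11 = 70.2/(0.374×0.365) = 514.25 kg/s.
Recycle F6 = 0.635×514.25 = 326.55 kg/s.

326.5 kg/s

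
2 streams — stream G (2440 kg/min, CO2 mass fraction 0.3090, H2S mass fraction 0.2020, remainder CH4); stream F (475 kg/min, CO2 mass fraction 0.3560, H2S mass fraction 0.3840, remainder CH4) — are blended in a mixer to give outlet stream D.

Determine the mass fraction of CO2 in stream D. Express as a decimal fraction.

Total flow out = 2440 + 475 = 2915 kg/min.
CO2 in = 2440×0.309 + 475×0.356 = 923.06 kg/min.
CO2 mass fraction in D = 923.06/2915 = 0.3167.

0.3167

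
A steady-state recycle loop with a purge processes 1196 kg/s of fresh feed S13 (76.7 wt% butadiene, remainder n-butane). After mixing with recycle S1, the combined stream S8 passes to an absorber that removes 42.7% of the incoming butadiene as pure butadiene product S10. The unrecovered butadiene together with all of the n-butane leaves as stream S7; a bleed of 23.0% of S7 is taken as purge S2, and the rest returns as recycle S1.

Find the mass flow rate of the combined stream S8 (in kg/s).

n-butane enters only via S13 and leaves only via the purge: 1196×0.233 = 0.230×(n-butane in S7), and the absorber passes all n-butane, so n-butane in S8 = n-butane in S7 = 1211.6 kg/s.
butadiene in S8: m_A = 1196×0.767 + (1−0.230)·(1−0.427)·m_A, so m_A = 917.33/0.5588 = 1641.6 kg/s.
S8 = 1641.6 + 1211.6 = 2853.2 kg/s.

2853 kg/s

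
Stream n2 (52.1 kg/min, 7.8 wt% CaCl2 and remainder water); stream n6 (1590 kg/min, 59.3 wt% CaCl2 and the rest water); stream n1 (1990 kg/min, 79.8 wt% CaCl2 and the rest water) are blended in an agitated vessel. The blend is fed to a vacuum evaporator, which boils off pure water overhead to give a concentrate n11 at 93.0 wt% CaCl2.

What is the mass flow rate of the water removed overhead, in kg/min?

906.3 kg/min

CaCl2 entering = 52.1×0.078 + 1590×0.593 + 1990×0.798 = 2535 kg/min.
All CaCl2 reports to n11, so n11 = 2535/0.930 = 2725.8 kg/min.
Total feed = 3632.1 kg/min; overhead = 3632.1 − 2725.8 = 906.34 kg/min.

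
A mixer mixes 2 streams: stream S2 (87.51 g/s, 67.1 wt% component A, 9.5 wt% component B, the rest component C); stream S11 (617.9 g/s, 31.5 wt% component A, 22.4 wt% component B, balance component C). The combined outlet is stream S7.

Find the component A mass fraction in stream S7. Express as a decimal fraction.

0.359

Total flow out = 87.51 + 617.9 = 705.41 g/s.
component A in = 87.51×0.671 + 617.9×0.315 = 253.36 g/s.
component A mass fraction in S7 = 253.36/705.41 = 0.359.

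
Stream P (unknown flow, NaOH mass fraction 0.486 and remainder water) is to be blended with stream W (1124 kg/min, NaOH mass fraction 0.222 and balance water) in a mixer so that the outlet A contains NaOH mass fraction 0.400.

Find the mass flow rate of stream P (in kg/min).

2326 kg/min

Let P be the unknown flow. Total out = 1124 + P.
NaOH balance: 249.53 + 0.486·P = 0.400·(1124 + P)
(0.486 − 0.400)·P = 0.400×1124 − 249.53 = 200.07
P = 200.07 / 0.086 = 2326.4 kg/min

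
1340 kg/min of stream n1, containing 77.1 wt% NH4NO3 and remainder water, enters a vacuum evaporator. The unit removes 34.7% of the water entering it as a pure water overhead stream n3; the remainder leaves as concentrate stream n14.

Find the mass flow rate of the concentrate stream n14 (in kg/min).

water entering = 1340×0.229 = 306.86 kg/min; overhead removed = 0.347×306.86 = 106.48 kg/min.
Concentrate = 1340 − 106.48 = 1233.5 kg/min.

1234 kg/min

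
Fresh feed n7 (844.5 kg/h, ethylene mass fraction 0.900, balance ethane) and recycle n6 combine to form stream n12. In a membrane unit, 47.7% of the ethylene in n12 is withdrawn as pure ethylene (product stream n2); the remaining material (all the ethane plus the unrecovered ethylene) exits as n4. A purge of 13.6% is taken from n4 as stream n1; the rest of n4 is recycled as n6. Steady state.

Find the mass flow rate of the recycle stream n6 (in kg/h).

ethane enters only via n7 and leaves only via the purge: 844.5×0.100 = 0.136×(ethane in n4), and the membrane unit passes all ethane, so ethane in n12 = ethane in n4 = 620.96 kg/h.
ethylene in n12: m_A = 844.5×0.900 + (1−0.136)·(1−0.477)·m_A, so m_A = 760.05/0.5481 = 1386.6 kg/h.
n4 = (1−0.477)×1386.6 + 620.96 = 1346.2 kg/h.
Recycle n6 = (1−0.136)×1346.2 = 1163.1 kg/h.

1163 kg/h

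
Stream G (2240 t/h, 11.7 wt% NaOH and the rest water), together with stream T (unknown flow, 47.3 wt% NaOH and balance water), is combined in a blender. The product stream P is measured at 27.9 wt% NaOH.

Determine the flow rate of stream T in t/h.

Let T be the unknown flow. Total out = 2240 + T.
NaOH balance: 262.08 + 0.473·T = 0.279·(2240 + T)
(0.473 − 0.279)·T = 0.279×2240 − 262.08 = 362.88
T = 362.88 / 0.194 = 1870.5 t/h

1871 t/h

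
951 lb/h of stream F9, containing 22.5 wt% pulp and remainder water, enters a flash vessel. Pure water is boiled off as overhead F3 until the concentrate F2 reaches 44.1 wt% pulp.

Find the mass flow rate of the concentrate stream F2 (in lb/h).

485.2 lb/h

pulp is conserved: 951×0.225 = 213.97 lb/h all reports to the concentrate.
Concentrate = 213.97/(target fraction) = 485.2 lb/h.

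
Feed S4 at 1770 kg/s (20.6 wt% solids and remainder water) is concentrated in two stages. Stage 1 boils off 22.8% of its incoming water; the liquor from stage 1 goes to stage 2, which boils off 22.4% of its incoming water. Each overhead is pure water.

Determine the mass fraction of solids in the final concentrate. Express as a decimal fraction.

water in feed = 1770×0.794 = 1405.4 kg/s.
After stage 1: water left = (1−0.228)×1405.4 = 1085; stream total = 1449.6 kg/s.
After stage 2: water left = (1−0.224)×1085 = 841.92; final concentrate = 1206.5 kg/s.
solids fraction = 364.62/1206.5 = 0.3022.

0.3022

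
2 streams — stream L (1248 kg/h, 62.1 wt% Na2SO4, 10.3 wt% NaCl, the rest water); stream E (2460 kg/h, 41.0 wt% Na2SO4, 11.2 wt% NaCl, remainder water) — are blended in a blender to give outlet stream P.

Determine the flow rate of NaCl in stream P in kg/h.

NaCl out = NaCl in = 1248×0.103 + 2460×0.112 = 404.06 kg/h.

404.1 kg/h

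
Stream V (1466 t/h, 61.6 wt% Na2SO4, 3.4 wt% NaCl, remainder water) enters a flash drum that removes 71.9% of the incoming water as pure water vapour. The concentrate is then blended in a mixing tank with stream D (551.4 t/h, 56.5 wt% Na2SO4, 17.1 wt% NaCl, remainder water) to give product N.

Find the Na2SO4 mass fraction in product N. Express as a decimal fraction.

Vapour removed = 0.719×0.350×1466 = 368.92 t/h; concentrate = 1097.1 t/h.
Na2SO4 reaching the mixer = 903.06 (from concentrate) + 551.4×0.565 = 1214.6 t/h.
Product flow = 1097.1 + 551.4 = 1648.5 t/h; Na2SO4 fraction = 0.7368.

0.7368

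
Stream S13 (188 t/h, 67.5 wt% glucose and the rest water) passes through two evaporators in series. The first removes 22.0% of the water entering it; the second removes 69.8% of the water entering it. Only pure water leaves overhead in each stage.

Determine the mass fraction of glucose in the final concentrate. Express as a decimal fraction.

water in feed = 188×0.325 = 61.1 t/h.
After stage 1: water left = (1−0.220)×61.1 = 47.658; stream total = 174.56 t/h.
After stage 2: water left = (1−0.698)×47.658 = 14.393; final concentrate = 141.29 t/h.
glucose fraction = 126.9/141.29 = 0.898.

0.898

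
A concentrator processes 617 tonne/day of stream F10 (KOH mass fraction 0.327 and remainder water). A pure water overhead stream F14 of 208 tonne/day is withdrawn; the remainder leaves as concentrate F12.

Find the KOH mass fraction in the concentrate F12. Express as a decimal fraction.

KOH is not removed: 617×0.327 = 201.76 tonne/day of KOH enters F12.
Concentrate = 617 − 208 = 409 tonne/day.
Mass fraction = 201.76/409 = 0.493.

0.493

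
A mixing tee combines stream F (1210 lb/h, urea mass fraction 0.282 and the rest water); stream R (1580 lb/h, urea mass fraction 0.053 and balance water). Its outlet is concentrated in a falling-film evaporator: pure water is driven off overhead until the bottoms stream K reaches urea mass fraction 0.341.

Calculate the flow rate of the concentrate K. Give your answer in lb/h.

urea entering = 1210×0.282 + 1580×0.053 = 424.96 lb/h.
All urea reports to K, so K = 424.96/0.341 = 1246.2 lb/h.

1246 lb/h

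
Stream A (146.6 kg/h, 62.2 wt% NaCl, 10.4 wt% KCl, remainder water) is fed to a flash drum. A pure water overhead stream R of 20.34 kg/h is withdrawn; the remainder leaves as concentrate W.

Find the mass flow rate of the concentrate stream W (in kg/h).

Concentrate = 146.6 − 20.34 = 126.26 kg/h.

126.3 kg/h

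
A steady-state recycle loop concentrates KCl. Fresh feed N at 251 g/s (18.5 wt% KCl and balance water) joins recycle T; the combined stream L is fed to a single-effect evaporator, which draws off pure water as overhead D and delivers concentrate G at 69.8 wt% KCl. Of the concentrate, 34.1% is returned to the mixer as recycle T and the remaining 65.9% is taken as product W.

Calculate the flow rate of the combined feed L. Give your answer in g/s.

Overall KCl balance (none leaves overhead): KCl in fresh feed = KCl in product, i.e. 251×0.185 = (1−0.341)·G·0.698.
G = 46.435/(0.698×0.659) = 100.95 g/s.
Recycle T = 0.341×100.95 = 34.424 g/s.
Combined feed L = 251 + 34.424 = 285.42 g/s.

285.4 g/s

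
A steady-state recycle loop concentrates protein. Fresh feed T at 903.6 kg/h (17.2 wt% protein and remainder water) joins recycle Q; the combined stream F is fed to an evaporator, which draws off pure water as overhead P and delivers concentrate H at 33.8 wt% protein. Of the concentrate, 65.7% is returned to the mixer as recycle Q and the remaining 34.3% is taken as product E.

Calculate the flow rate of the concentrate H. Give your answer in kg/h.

1341 kg/h

Overall protein balance (none leaves overhead): protein in fresh feed = protein in product, i.e. 903.6×0.172 = (1−0.657)·H·0.338.
H = 155.42/(0.338×0.343) = 1340.6 kg/h.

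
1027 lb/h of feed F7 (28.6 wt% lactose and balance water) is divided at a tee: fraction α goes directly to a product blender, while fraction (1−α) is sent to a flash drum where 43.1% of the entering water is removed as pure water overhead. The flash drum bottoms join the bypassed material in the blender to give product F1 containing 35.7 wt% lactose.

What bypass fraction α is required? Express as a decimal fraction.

0.354

All 1027×0.286 = 293.72 lb/h of lactose reaches F1, so F1 = 293.72/0.357 = 822.75 lb/h and vapour = 204.25 lb/h.
The evaporator receives (1−α)·1027 of feed at 0.714 water and removes 0.431 of that water:
0.431×0.714×(1−α)×1027 = 204.25
(1−α) = 204.25/316.04 = 0.6463;  α = 0.3537.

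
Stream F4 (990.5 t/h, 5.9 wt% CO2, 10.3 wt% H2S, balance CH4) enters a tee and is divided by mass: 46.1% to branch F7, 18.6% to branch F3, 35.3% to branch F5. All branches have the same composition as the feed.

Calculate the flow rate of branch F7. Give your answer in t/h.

456.6 t/h

Branch F7 flow = 0.461×990.5 = 456.62 t/h.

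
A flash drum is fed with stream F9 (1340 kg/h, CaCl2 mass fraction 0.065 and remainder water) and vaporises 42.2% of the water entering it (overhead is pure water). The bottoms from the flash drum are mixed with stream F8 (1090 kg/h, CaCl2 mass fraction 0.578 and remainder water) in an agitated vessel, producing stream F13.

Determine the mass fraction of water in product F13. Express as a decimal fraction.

Vapour removed = 0.422×0.935×1340 = 528.72 kg/h; concentrate = 811.28 kg/h.
water reaching the mixer = 724.18 (from concentrate) + 1090×0.422 = 1184.2 kg/h.
Product flow = 811.28 + 1090 = 1901.3 kg/h; water fraction = 0.623.

0.623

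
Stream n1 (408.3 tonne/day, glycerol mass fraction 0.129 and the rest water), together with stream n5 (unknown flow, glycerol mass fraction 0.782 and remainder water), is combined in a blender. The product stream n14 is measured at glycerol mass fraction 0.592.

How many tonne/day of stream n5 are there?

Let n5 be the unknown flow. Total out = 408.3 + n5.
glycerol balance: 52.671 + 0.782·n5 = 0.592·(408.3 + n5)
(0.782 − 0.592)·n5 = 0.592×408.3 − 52.671 = 189.04
n5 = 189.04 / 0.190 = 994.96 tonne/day

995 tonne/day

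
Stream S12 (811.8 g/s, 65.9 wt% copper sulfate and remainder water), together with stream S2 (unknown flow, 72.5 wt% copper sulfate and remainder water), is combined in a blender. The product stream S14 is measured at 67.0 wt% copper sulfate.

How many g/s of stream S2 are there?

Let S2 be the unknown flow. Total out = 811.8 + S2.
copper sulfate balance: 534.98 + 0.725·S2 = 0.670·(811.8 + S2)
(0.725 − 0.670)·S2 = 0.670×811.8 − 534.98 = 8.9298
S2 = 8.9298 / 0.055 = 162.36 g/s

162.4 g/s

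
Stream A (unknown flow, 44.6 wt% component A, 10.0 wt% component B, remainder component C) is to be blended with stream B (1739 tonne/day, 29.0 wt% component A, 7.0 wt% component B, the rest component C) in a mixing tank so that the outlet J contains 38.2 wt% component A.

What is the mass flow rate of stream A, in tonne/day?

2500 tonne/day

Let A be the unknown flow. Total out = 1739 + A.
component A balance: 504.31 + 0.446·A = 0.382·(1739 + A)
(0.446 − 0.382)·A = 0.382×1739 − 504.31 = 159.99
A = 159.99 / 0.064 = 2499.8 tonne/day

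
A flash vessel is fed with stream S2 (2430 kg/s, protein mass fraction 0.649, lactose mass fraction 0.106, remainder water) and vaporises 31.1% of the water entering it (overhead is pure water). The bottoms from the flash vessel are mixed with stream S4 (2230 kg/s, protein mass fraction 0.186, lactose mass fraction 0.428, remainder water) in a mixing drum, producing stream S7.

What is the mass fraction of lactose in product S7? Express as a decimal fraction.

0.271

Vapour removed = 0.311×0.245×2430 = 185.15 kg/s; concentrate = 2244.8 kg/s.
lactose reaching the mixer = 257.58 (from concentrate) + 2230×0.428 = 1212 kg/s.
Product flow = 2244.8 + 2230 = 4474.8 kg/s; lactose fraction = 0.271.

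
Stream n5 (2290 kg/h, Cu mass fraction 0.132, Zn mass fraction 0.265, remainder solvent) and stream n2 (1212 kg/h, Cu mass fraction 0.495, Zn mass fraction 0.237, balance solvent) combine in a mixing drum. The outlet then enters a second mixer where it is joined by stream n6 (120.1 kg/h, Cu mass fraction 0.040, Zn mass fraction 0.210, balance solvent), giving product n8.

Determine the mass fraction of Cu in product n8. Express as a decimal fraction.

0.250

Overall, product flow = 3622.1 kg/h.
Cu in = 2290×0.132 + 1212×0.495 + 120.1×0.040 = 907.02 kg/h.
Cu fraction in n8 = 0.250.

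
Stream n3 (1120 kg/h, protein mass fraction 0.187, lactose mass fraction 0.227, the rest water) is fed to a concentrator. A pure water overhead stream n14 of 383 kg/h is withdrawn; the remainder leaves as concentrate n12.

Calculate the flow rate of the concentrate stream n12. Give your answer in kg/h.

Concentrate = 1120 − 383 = 737 kg/h.

737 kg/h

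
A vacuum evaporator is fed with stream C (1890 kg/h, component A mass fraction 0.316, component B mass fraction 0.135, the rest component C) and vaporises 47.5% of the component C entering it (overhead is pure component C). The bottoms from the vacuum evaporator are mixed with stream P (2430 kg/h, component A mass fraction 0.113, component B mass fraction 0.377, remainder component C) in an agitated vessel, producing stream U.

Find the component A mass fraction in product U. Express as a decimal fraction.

0.228

Vapour removed = 0.475×0.549×1890 = 492.86 kg/h; concentrate = 1397.1 kg/h.
component A reaching the mixer = 597.24 (from concentrate) + 2430×0.113 = 871.83 kg/h.
Product flow = 1397.1 + 2430 = 3827.1 kg/h; component A fraction = 0.228.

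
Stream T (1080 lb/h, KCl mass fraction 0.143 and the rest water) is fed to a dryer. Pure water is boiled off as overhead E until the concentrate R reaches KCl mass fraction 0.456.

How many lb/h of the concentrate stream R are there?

338.7 lb/h

KCl is conserved: 1080×0.143 = 154.44 lb/h all reports to the concentrate.
Concentrate = 154.44/(target fraction) = 338.68 lb/h.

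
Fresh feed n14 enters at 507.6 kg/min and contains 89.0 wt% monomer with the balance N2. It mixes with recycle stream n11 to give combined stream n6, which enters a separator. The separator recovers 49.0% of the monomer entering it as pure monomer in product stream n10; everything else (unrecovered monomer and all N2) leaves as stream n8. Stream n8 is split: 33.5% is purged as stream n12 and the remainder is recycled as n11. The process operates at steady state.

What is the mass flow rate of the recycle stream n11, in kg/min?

342.7 kg/min

N2 enters only via n14 and leaves only via the purge: 507.6×0.110 = 0.335×(N2 in n8), and the separator passes all N2, so N2 in n6 = N2 in n8 = 166.67 kg/min.
monomer in n6: m_A = 507.6×0.890 + (1−0.335)·(1−0.490)·m_A, so m_A = 451.76/0.6608 = 683.61 kg/min.
n8 = (1−0.490)×683.61 + 166.67 = 515.32 kg/min.
Recycle n11 = (1−0.335)×515.32 = 342.69 kg/min.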